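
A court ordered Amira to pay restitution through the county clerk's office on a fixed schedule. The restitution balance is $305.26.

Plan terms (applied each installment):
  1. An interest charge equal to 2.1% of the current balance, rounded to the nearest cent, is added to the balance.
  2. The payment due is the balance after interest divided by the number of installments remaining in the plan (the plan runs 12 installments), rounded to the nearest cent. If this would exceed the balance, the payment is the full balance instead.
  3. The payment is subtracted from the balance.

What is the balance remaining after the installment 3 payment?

$243.67

Installment 1: opening $305.26; interest $6.41 → $311.67; payment $25.97; balance $285.70
Installment 2: opening $285.70; interest $6.00 → $291.70; payment $26.52; balance $265.18
Installment 3: opening $265.18; interest $5.57 → $270.75; payment $27.08; balance $243.67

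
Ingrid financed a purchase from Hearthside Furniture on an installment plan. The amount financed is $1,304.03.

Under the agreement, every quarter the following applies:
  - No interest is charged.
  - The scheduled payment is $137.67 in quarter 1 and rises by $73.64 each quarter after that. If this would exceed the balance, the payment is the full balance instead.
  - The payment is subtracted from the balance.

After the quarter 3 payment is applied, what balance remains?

# | Opening | Payment | End bal
1 | $1,304.03 | $137.67 | $1,166.36
2 | $1,166.36 | $211.31 | $955.05
3 | $955.05 | $284.95 | $670.10

$670.10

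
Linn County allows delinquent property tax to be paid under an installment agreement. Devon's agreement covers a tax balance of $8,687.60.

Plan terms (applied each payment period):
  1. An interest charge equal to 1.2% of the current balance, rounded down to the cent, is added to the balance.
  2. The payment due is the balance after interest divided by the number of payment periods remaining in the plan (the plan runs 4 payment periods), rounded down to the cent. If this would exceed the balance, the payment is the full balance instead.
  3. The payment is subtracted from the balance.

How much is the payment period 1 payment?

$2,197.96

Payment period 1: $8,687.60 +$104.25 interest = $8,791.85; pay $2,197.96 → $6,593.89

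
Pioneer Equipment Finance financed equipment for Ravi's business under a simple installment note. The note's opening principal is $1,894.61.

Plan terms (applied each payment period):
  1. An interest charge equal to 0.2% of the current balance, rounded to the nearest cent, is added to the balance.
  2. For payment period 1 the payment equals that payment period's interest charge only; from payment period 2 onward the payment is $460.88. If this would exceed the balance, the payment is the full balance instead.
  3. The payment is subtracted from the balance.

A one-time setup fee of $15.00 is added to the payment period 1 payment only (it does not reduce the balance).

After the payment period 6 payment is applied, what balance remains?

Payment period 1: opening $1,894.61; interest $3.79 → $1,898.40; payment $3.79 (+ $15.00 fee); balance $1,894.61
Payment period 2: opening $1,894.61; interest $3.79 → $1,898.40; payment $460.88; balance $1,437.52
Payment period 3: opening $1,437.52; interest $2.88 → $1,440.40; payment $460.88; balance $979.52
Payment period 4: opening $979.52; interest $1.96 → $981.48; payment $460.88; balance $520.60
Payment period 5: opening $520.60; interest $1.04 → $521.64; payment $460.88; balance $60.76
Payment period 6: opening $60.76; interest $0.12 → $60.88; payment $60.88; balance $0.00

$0.00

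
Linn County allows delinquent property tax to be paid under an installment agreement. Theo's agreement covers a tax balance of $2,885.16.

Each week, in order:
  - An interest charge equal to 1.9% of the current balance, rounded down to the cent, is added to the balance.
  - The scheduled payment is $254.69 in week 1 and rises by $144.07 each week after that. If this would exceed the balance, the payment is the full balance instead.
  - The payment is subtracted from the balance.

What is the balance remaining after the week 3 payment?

$1,839.12

Week 1: $2,885.16 +$54.81 interest = $2,939.97; pay $254.69 → $2,685.28
Week 2: $2,685.28 +$51.02 interest = $2,736.30; pay $398.76 → $2,337.54
Week 3: $2,337.54 +$44.41 interest = $2,381.95; pay $542.83 → $1,839.12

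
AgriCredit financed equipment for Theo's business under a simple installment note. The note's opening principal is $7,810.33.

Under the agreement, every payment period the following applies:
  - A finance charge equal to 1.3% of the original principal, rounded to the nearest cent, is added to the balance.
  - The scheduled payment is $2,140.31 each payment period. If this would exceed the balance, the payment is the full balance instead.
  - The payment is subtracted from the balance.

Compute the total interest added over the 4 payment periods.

$406.12

Payment period 1: opening $7,810.33; interest $101.53 → $7,911.86; payment $2,140.31; balance $5,771.55
Payment period 2: opening $5,771.55; interest $101.53 → $5,873.08; payment $2,140.31; balance $3,732.77
Payment period 3: opening $3,732.77; interest $101.53 → $3,834.30; payment $2,140.31; balance $1,693.99
Payment period 4: opening $1,693.99; interest $101.53 → $1,795.52; payment $1,795.52; balance $0.00
Total interest: $101.53 + $101.53 + $101.53 + $101.53 = $406.12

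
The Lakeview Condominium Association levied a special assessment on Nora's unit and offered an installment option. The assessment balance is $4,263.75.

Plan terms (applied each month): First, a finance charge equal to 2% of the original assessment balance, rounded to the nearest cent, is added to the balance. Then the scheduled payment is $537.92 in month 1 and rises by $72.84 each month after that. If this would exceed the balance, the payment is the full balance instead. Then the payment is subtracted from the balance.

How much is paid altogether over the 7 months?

$4,860.71

Month 1: opening $4,263.75; interest $85.28 → $4,349.03; payment $537.92; balance $3,811.11
Month 2: opening $3,811.11; interest $85.28 → $3,896.39; payment $610.76; balance $3,285.63
Month 3: opening $3,285.63; interest $85.28 → $3,370.91; payment $683.60; balance $2,687.31
Month 4: opening $2,687.31; interest $85.28 → $2,772.59; payment $756.44; balance $2,016.15
Month 5: opening $2,016.15; interest $85.28 → $2,101.43; payment $829.28; balance $1,272.15
Month 6: opening $1,272.15; interest $85.28 → $1,357.43; payment $902.12; balance $455.31
Month 7: opening $455.31; interest $85.28 → $540.59; payment $540.59; balance $0.00
Total paid: $4,860.71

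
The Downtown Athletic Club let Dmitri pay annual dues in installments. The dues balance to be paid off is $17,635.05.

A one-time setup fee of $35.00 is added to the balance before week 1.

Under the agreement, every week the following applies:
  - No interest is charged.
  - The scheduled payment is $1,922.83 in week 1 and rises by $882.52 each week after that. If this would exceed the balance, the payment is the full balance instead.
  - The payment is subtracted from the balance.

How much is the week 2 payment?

$2,805.35

# | Opening | Payment | End bal
1 | $17,670.05 | $1,922.83 | $15,747.22
2 | $15,747.22 | $2,805.35 | $12,941.87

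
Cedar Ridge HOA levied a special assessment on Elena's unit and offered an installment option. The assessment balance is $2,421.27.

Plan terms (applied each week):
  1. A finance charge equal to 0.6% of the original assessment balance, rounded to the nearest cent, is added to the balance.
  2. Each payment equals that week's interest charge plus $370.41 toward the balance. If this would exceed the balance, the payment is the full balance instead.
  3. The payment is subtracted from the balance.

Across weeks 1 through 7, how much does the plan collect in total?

$2,522.98

# | Opening | Interest | Payment | End bal
1 | $2,421.27 | $14.53 | $384.94 | $2,050.86
2 | $2,050.86 | $14.53 | $384.94 | $1,680.45
3 | $1,680.45 | $14.53 | $384.94 | $1,310.04
4 | $1,310.04 | $14.53 | $384.94 | $939.63
5 | $939.63 | $14.53 | $384.94 | $569.22
6 | $569.22 | $14.53 | $384.94 | $198.81
7 | $198.81 | $14.53 | $213.34 | $0.00
Total paid: $2,522.98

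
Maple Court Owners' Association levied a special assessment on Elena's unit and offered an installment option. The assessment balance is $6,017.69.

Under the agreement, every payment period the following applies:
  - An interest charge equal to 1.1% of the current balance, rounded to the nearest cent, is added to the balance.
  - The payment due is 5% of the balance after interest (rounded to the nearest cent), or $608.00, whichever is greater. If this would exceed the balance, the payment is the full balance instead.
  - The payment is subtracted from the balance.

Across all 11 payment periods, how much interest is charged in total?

$389.28

# | Opening | Interest | Payment | End bal
1 | $6,017.69 | $66.19 | $608.00 | $5,475.88
2 | $5,475.88 | $60.23 | $608.00 | $4,928.11
3 | $4,928.11 | $54.21 | $608.00 | $4,374.32
4 | $4,374.32 | $48.12 | $608.00 | $3,814.44
5 | $3,814.44 | $41.96 | $608.00 | $3,248.40
6 | $3,248.40 | $35.73 | $608.00 | $2,676.13
7 | $2,676.13 | $29.44 | $608.00 | $2,097.57
8 | $2,097.57 | $23.07 | $608.00 | $1,512.64
9 | $1,512.64 | $16.64 | $608.00 | $921.28
10 | $921.28 | $10.13 | $608.00 | $323.41
11 | $323.41 | $3.56 | $326.97 | $0.00
Total interest: $66.19 + $60.23 + $54.21 + $48.12 + $41.96 + $35.73 + $29.44 + $23.07 + $16.64 + $10.13 + $3.56 = $389.28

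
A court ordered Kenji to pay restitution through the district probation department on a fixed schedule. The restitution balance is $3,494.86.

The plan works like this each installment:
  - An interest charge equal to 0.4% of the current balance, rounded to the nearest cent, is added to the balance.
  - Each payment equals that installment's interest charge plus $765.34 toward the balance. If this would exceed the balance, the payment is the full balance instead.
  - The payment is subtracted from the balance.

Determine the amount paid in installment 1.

$779.32

Installment 1: opening $3,494.86; interest $13.98 → $3,508.84; payment $779.32; balance $2,729.52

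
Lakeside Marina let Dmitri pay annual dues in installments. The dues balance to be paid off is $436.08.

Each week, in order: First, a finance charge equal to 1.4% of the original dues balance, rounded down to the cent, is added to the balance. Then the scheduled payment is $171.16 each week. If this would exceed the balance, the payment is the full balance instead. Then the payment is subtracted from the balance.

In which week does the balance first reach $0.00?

# | Opening | Interest | Payment | End bal
1 | $436.08 | $6.10 | $171.16 | $271.02
2 | $271.02 | $6.10 | $171.16 | $105.96
3 | $105.96 | $6.10 | $112.06 | $0.00
Balance reaches $0.00 in week 3.

3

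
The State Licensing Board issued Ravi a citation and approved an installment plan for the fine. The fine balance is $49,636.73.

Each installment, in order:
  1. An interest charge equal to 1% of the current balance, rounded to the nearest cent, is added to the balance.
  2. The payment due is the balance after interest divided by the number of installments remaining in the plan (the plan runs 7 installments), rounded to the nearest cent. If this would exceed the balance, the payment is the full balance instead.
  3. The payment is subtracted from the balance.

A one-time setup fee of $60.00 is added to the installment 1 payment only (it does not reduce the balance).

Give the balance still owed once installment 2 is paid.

Installment 1: $49,636.73 +$496.37 interest = $50,133.10; pay $7,161.87 (+ $60.00 fee) → $42,971.23
Installment 2: $42,971.23 +$429.71 interest = $43,400.94; pay $7,233.49 → $36,167.45

$36,167.45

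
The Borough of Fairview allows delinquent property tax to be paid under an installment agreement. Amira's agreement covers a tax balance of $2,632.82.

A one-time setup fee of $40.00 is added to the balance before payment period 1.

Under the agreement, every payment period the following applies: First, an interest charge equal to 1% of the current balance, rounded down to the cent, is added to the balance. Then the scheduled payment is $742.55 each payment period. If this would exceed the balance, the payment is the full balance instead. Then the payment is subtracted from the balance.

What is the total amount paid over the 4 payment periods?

Payment period 1: $2,672.82 +$26.72 interest = $2,699.54; pay $742.55 → $1,956.99
Payment period 2: $1,956.99 +$19.56 interest = $1,976.55; pay $742.55 → $1,234.00
Payment period 3: $1,234.00 +$12.34 interest = $1,246.34; pay $742.55 → $503.79
Payment period 4: $503.79 +$5.03 interest = $508.82; pay $508.82 → $0.00
Total paid: $2,736.47

$2,736.47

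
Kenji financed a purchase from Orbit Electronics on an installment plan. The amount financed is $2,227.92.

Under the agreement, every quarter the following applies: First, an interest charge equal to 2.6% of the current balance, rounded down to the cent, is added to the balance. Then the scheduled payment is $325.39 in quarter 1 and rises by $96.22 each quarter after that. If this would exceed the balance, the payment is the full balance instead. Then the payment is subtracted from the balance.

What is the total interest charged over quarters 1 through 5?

Quarter 1: opening $2,227.92; interest $57.92 → $2,285.84; payment $325.39; balance $1,960.45
Quarter 2: opening $1,960.45; interest $50.97 → $2,011.42; payment $421.61; balance $1,589.81
Quarter 3: opening $1,589.81; interest $41.33 → $1,631.14; payment $517.83; balance $1,113.31
Quarter 4: opening $1,113.31; interest $28.94 → $1,142.25; payment $614.05; balance $528.20
Quarter 5: opening $528.20; interest $13.73 → $541.93; payment $541.93; balance $0.00
Total interest: $57.92 + $50.97 + $41.33 + $28.94 + $13.73 = $192.89

$192.89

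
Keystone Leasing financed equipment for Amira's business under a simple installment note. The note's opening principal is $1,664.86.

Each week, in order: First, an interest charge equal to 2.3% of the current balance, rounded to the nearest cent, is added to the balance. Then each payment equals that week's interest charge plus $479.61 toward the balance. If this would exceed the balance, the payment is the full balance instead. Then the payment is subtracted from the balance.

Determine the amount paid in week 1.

$517.90

# | Opening | Interest | Payment | End bal
1 | $1,664.86 | $38.29 | $517.90 | $1,185.25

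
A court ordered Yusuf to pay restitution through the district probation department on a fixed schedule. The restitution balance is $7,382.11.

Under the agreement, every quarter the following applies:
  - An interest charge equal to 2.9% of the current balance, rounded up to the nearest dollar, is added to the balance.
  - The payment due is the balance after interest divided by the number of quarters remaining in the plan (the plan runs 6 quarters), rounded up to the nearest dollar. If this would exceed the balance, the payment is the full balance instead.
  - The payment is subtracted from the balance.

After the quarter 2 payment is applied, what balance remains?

Quarter 1: opening $7,382.11; interest $215.00 → $7,597.11; payment $1,267.00; balance $6,330.11
Quarter 2: opening $6,330.11; interest $184.00 → $6,514.11; payment $1,303.00; balance $5,211.11

$5,211.11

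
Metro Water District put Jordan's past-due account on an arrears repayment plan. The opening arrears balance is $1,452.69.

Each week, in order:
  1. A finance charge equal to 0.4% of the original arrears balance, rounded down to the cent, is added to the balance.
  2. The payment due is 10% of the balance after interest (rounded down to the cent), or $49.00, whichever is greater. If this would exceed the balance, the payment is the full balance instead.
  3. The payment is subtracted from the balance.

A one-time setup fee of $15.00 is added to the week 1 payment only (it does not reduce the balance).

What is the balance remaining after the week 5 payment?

$879.22

Week 1: opening $1,452.69; interest $5.81 → $1,458.50; payment $145.85 (+ $15.00 fee); balance $1,312.65
Week 2: opening $1,312.65; interest $5.81 → $1,318.46; payment $131.84; balance $1,186.62
Week 3: opening $1,186.62; interest $5.81 → $1,192.43; payment $119.24; balance $1,073.19
Week 4: opening $1,073.19; interest $5.81 → $1,079.00; payment $107.90; balance $971.10
Week 5: opening $971.10; interest $5.81 → $976.91; payment $97.69; balance $879.22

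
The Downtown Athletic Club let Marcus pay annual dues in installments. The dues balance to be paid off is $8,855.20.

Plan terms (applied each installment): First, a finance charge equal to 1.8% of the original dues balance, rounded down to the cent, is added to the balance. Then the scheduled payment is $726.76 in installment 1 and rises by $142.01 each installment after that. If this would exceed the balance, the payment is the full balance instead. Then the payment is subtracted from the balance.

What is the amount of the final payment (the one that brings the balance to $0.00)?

# | Opening | Interest | Payment | End bal
1 | $8,855.20 | $159.39 | $726.76 | $8,287.83
2 | $8,287.83 | $159.39 | $868.77 | $7,578.45
3 | $7,578.45 | $159.39 | $1,010.78 | $6,727.06
4 | $6,727.06 | $159.39 | $1,152.79 | $5,733.66
5 | $5,733.66 | $159.39 | $1,294.80 | $4,598.25
6 | $4,598.25 | $159.39 | $1,436.81 | $3,320.83
7 | $3,320.83 | $159.39 | $1,578.82 | $1,901.40
8 | $1,901.40 | $159.39 | $1,720.83 | $339.96
9 | $339.96 | $159.39 | $499.35 | $0.00

$499.35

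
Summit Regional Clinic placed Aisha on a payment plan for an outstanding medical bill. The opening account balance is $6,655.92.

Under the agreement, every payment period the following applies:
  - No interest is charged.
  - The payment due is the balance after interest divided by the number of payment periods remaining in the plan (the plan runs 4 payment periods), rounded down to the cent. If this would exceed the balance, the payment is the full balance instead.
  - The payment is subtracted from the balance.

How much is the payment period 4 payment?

$1,663.98

Payment period 1: $6,655.92 − $1,663.98 → $4,991.94
Payment period 2: $4,991.94 − $1,663.98 → $3,327.96
Payment period 3: $3,327.96 − $1,663.98 → $1,663.98
Payment period 4: $1,663.98 − $1,663.98 → $0.00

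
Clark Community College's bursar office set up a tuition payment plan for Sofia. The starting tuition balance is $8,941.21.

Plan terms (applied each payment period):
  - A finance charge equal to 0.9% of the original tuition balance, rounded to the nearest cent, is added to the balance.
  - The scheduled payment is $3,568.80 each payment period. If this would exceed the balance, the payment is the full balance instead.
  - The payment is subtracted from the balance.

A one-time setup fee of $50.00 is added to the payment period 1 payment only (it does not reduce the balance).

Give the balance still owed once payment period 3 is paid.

Payment period 1: $8,941.21 +$80.47 interest = $9,021.68; pay $3,568.80 (+ $50.00 fee) → $5,452.88
Payment period 2: $5,452.88 +$80.47 interest = $5,533.35; pay $3,568.80 → $1,964.55
Payment period 3: $1,964.55 +$80.47 interest = $2,045.02; pay $2,045.02 → $0.00

$0.00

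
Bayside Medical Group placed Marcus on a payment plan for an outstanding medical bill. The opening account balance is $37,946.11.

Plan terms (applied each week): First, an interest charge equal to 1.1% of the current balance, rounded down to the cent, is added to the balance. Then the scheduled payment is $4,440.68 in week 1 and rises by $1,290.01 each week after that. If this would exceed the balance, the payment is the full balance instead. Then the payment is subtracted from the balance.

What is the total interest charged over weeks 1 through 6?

$1,544.60

# | Opening | Interest | Payment | End bal
1 | $37,946.11 | $417.40 | $4,440.68 | $33,922.83
2 | $33,922.83 | $373.15 | $5,730.69 | $28,565.29
3 | $28,565.29 | $314.21 | $7,020.70 | $21,858.80
4 | $21,858.80 | $240.44 | $8,310.71 | $13,788.53
5 | $13,788.53 | $151.67 | $9,600.72 | $4,339.48
6 | $4,339.48 | $47.73 | $4,387.21 | $0.00
Total interest: $417.40 + $373.15 + $314.21 + $240.44 + $151.67 + $47.73 = $1,544.60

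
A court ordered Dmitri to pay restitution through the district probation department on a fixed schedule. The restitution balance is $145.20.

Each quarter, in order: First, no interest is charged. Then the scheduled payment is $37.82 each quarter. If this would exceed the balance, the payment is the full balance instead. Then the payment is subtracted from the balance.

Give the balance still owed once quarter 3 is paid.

$31.74

# | Opening | Payment | End bal
1 | $145.20 | $37.82 | $107.38
2 | $107.38 | $37.82 | $69.56
3 | $69.56 | $37.82 | $31.74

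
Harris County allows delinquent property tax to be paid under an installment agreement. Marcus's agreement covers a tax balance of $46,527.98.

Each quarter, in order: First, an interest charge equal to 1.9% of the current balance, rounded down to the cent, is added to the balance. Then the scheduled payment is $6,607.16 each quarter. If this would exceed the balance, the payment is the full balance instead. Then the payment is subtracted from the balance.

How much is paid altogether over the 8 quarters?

$50,436.99

Quarter 1: opening $46,527.98; interest $884.03 → $47,412.01; payment $6,607.16; balance $40,804.85
Quarter 2: opening $40,804.85; interest $775.29 → $41,580.14; payment $6,607.16; balance $34,972.98
Quarter 3: opening $34,972.98; interest $664.48 → $35,637.46; payment $6,607.16; balance $29,030.30
Quarter 4: opening $29,030.30; interest $551.57 → $29,581.87; payment $6,607.16; balance $22,974.71
Quarter 5: opening $22,974.71; interest $436.51 → $23,411.22; payment $6,607.16; balance $16,804.06
Quarter 6: opening $16,804.06; interest $319.27 → $17,123.33; payment $6,607.16; balance $10,516.17
Quarter 7: opening $10,516.17; interest $199.80 → $10,715.97; payment $6,607.16; balance $4,108.81
Quarter 8: opening $4,108.81; interest $78.06 → $4,186.87; payment $4,186.87; balance $0.00
Total paid: $50,436.99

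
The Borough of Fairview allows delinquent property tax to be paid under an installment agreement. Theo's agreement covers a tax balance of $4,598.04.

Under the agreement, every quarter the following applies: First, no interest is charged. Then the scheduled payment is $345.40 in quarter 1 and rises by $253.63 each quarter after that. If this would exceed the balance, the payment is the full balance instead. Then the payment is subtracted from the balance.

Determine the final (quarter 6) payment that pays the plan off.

Quarter 1: $4,598.04 − $345.40 → $4,252.64
Quarter 2: $4,252.64 − $599.03 → $3,653.61
Quarter 3: $3,653.61 − $852.66 → $2,800.95
Quarter 4: $2,800.95 − $1,106.29 → $1,694.66
Quarter 5: $1,694.66 − $1,359.92 → $334.74
Quarter 6: $334.74 − $334.74 → $0.00

$334.74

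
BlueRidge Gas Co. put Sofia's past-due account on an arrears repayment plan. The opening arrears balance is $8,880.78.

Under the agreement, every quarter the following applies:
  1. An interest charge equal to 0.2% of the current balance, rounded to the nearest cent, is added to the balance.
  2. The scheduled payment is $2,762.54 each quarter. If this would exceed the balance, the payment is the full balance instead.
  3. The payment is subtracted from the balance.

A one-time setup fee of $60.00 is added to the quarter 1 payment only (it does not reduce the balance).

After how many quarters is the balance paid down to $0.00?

Quarter 1: opening $8,880.78; interest $17.76 → $8,898.54; payment $2,762.54 (+ $60.00 fee); balance $6,136.00
Quarter 2: opening $6,136.00; interest $12.27 → $6,148.27; payment $2,762.54; balance $3,385.73
Quarter 3: opening $3,385.73; interest $6.77 → $3,392.50; payment $2,762.54; balance $629.96
Quarter 4: opening $629.96; interest $1.26 → $631.22; payment $631.22; balance $0.00
Balance reaches $0.00 in quarter 4.

4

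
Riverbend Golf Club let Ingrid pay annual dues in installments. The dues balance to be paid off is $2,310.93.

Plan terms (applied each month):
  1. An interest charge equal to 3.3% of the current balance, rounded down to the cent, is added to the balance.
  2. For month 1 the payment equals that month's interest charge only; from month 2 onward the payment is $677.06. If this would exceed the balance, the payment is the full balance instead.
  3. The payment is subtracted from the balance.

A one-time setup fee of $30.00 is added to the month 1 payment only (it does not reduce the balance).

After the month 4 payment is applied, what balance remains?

$448.39

Month 1: $2,310.93 +$76.26 interest = $2,387.19; pay $76.26 (+ $30.00 fee) → $2,310.93
Month 2: $2,310.93 +$76.26 interest = $2,387.19; pay $677.06 → $1,710.13
Month 3: $1,710.13 +$56.43 interest = $1,766.56; pay $677.06 → $1,089.50
Month 4: $1,089.50 +$35.95 interest = $1,125.45; pay $677.06 → $448.39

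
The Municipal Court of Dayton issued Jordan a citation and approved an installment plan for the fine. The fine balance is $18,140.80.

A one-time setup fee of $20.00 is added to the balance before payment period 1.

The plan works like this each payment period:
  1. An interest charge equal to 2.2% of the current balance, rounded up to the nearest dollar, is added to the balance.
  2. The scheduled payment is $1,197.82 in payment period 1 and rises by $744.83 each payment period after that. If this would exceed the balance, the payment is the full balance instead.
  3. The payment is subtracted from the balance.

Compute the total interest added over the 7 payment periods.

Payment period 1: $18,160.80 +$400.00 interest = $18,560.80; pay $1,197.82 → $17,362.98
Payment period 2: $17,362.98 +$382.00 interest = $17,744.98; pay $1,942.65 → $15,802.33
Payment period 3: $15,802.33 +$348.00 interest = $16,150.33; pay $2,687.48 → $13,462.85
Payment period 4: $13,462.85 +$297.00 interest = $13,759.85; pay $3,432.31 → $10,327.54
Payment period 5: $10,327.54 +$228.00 interest = $10,555.54; pay $4,177.14 → $6,378.40
Payment period 6: $6,378.40 +$141.00 interest = $6,519.40; pay $4,921.97 → $1,597.43
Payment period 7: $1,597.43 +$36.00 interest = $1,633.43; pay $1,633.43 → $0.00
Total interest: $400.00 + $382.00 + $348.00 + $297.00 + $228.00 + $141.00 + $36.00 = $1,832.00

$1,832.00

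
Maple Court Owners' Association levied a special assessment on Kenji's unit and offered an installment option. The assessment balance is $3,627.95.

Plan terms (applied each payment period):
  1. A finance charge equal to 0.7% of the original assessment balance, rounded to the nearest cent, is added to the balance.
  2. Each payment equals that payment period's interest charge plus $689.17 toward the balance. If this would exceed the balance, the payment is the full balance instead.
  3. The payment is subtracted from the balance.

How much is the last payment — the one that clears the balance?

Payment period 1: opening $3,627.95; interest $25.40 → $3,653.35; payment $714.57; balance $2,938.78
Payment period 2: opening $2,938.78; interest $25.40 → $2,964.18; payment $714.57; balance $2,249.61
Payment period 3: opening $2,249.61; interest $25.40 → $2,275.01; payment $714.57; balance $1,560.44
Payment period 4: opening $1,560.44; interest $25.40 → $1,585.84; payment $714.57; balance $871.27
Payment period 5: opening $871.27; interest $25.40 → $896.67; payment $714.57; balance $182.10
Payment period 6: opening $182.10; interest $25.40 → $207.50; payment $207.50; balance $0.00

$207.50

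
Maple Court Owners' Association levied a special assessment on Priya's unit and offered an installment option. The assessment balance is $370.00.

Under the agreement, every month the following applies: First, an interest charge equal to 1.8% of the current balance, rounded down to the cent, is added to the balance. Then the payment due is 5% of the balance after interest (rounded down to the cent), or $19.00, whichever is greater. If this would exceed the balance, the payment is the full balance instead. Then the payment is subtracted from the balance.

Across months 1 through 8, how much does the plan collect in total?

$152.00

Month 1: opening $370.00; interest $6.66 → $376.66; payment $19.00; balance $357.66
Month 2: opening $357.66; interest $6.43 → $364.09; payment $19.00; balance $345.09
Month 3: opening $345.09; interest $6.21 → $351.30; payment $19.00; balance $332.30
Month 4: opening $332.30; interest $5.98 → $338.28; payment $19.00; balance $319.28
Month 5: opening $319.28; interest $5.74 → $325.02; payment $19.00; balance $306.02
Month 6: opening $306.02; interest $5.50 → $311.52; payment $19.00; balance $292.52
Month 7: opening $292.52; interest $5.26 → $297.78; payment $19.00; balance $278.78
Month 8: opening $278.78; interest $5.01 → $283.79; payment $19.00; balance $264.79
Total paid: $152.00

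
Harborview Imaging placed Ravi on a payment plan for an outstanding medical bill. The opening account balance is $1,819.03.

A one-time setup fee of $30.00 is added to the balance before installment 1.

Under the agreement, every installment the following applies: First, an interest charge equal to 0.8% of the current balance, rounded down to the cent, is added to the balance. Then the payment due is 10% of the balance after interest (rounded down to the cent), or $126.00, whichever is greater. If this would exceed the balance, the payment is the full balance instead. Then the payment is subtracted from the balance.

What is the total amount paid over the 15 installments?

# | Opening | Interest | Payment | End bal
1 | $1,849.03 | $14.79 | $186.38 | $1,677.44
2 | $1,677.44 | $13.41 | $169.08 | $1,521.77
3 | $1,521.77 | $12.17 | $153.39 | $1,380.55
4 | $1,380.55 | $11.04 | $139.15 | $1,252.44
5 | $1,252.44 | $10.01 | $126.24 | $1,136.21
6 | $1,136.21 | $9.08 | $126.00 | $1,019.29
7 | $1,019.29 | $8.15 | $126.00 | $901.44
8 | $901.44 | $7.21 | $126.00 | $782.65
9 | $782.65 | $6.26 | $126.00 | $662.91
10 | $662.91 | $5.30 | $126.00 | $542.21
11 | $542.21 | $4.33 | $126.00 | $420.54
12 | $420.54 | $3.36 | $126.00 | $297.90
13 | $297.90 | $2.38 | $126.00 | $174.28
14 | $174.28 | $1.39 | $126.00 | $49.67
15 | $49.67 | $0.39 | $50.06 | $0.00
Total paid: $1,958.30

$1,958.30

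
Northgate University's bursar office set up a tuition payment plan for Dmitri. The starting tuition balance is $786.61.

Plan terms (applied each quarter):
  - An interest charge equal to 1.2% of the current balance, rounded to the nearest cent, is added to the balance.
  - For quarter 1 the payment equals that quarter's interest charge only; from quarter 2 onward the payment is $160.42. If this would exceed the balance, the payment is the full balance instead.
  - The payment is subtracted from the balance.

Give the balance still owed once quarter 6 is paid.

Quarter 1: $786.61 +$9.44 interest = $796.05; pay $9.44 → $786.61
Quarter 2: $786.61 +$9.44 interest = $796.05; pay $160.42 → $635.63
Quarter 3: $635.63 +$7.63 interest = $643.26; pay $160.42 → $482.84
Quarter 4: $482.84 +$5.79 interest = $488.63; pay $160.42 → $328.21
Quarter 5: $328.21 +$3.94 interest = $332.15; pay $160.42 → $171.73
Quarter 6: $171.73 +$2.06 interest = $173.79; pay $160.42 → $13.37

$13.37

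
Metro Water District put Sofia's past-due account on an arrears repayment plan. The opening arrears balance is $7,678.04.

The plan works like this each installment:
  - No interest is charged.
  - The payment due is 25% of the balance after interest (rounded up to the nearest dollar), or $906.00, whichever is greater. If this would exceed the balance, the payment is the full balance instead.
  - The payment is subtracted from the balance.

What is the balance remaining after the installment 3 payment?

Installment 1: opening $7,678.04; payment $1,920.00; balance $5,758.04
Installment 2: opening $5,758.04; payment $1,440.00; balance $4,318.04
Installment 3: opening $4,318.04; payment $1,080.00; balance $3,238.04

$3,238.04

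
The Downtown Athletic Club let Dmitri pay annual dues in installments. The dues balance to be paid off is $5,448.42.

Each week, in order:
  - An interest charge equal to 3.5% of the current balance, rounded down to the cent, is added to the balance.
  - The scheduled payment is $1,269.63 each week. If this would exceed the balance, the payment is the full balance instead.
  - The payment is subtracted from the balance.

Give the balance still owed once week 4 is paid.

$900.75

Week 1: opening $5,448.42; interest $190.69 → $5,639.11; payment $1,269.63; balance $4,369.48
Week 2: opening $4,369.48; interest $152.93 → $4,522.41; payment $1,269.63; balance $3,252.78
Week 3: opening $3,252.78; interest $113.84 → $3,366.62; payment $1,269.63; balance $2,096.99
Week 4: opening $2,096.99; interest $73.39 → $2,170.38; payment $1,269.63; balance $900.75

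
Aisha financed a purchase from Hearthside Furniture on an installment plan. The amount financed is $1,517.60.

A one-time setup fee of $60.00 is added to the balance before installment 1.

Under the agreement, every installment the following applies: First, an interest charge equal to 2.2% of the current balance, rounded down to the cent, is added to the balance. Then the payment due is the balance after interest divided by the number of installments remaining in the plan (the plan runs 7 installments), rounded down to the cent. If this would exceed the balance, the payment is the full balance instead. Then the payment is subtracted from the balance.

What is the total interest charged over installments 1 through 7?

$145.07

Installment 1: $1,577.60 +$34.70 interest = $1,612.30; pay $230.32 → $1,381.98
Installment 2: $1,381.98 +$30.40 interest = $1,412.38; pay $235.39 → $1,176.99
Installment 3: $1,176.99 +$25.89 interest = $1,202.88; pay $240.57 → $962.31
Installment 4: $962.31 +$21.17 interest = $983.48; pay $245.87 → $737.61
Installment 5: $737.61 +$16.22 interest = $753.83; pay $251.27 → $502.56
Installment 6: $502.56 +$11.05 interest = $513.61; pay $256.80 → $256.81
Installment 7: $256.81 +$5.64 interest = $262.45; pay $262.45 → $0.00
Total interest: $34.70 + $30.40 + $25.89 + $21.17 + $16.22 + $11.05 + $5.64 = $145.07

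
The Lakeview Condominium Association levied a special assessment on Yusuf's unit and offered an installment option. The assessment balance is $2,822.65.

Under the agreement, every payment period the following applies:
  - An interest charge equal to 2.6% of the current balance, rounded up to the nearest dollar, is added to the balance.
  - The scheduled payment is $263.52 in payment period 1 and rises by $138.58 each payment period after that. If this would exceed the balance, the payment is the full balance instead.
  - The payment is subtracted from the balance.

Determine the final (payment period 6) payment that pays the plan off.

Payment period 1: $2,822.65 +$74.00 interest = $2,896.65; pay $263.52 → $2,633.13
Payment period 2: $2,633.13 +$69.00 interest = $2,702.13; pay $402.10 → $2,300.03
Payment period 3: $2,300.03 +$60.00 interest = $2,360.03; pay $540.68 → $1,819.35
Payment period 4: $1,819.35 +$48.00 interest = $1,867.35; pay $679.26 → $1,188.09
Payment period 5: $1,188.09 +$31.00 interest = $1,219.09; pay $817.84 → $401.25
Payment period 6: $401.25 +$11.00 interest = $412.25; pay $412.25 → $0.00

$412.25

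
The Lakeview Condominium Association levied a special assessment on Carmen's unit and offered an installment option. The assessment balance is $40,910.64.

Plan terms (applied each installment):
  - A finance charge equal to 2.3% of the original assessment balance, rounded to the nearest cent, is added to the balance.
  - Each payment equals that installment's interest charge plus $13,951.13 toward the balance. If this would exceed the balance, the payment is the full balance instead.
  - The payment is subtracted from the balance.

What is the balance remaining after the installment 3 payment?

$0.00

Installment 1: $40,910.64 +$940.94 interest = $41,851.58; pay $14,892.07 → $26,959.51
Installment 2: $26,959.51 +$940.94 interest = $27,900.45; pay $14,892.07 → $13,008.38
Installment 3: $13,008.38 +$940.94 interest = $13,949.32; pay $13,949.32 → $0.00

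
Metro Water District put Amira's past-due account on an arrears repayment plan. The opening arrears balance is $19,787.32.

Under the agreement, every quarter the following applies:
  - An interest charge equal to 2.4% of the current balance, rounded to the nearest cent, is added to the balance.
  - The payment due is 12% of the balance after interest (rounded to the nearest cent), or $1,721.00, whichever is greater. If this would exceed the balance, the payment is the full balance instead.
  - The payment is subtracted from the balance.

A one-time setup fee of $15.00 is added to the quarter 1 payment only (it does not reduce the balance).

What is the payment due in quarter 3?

Quarter 1: $19,787.32 +$474.90 interest = $20,262.22; pay $2,431.47 (+ $15.00 fee) → $17,830.75
Quarter 2: $17,830.75 +$427.94 interest = $18,258.69; pay $2,191.04 → $16,067.65
Quarter 3: $16,067.65 +$385.62 interest = $16,453.27; pay $1,974.39 → $14,478.88

$1,974.39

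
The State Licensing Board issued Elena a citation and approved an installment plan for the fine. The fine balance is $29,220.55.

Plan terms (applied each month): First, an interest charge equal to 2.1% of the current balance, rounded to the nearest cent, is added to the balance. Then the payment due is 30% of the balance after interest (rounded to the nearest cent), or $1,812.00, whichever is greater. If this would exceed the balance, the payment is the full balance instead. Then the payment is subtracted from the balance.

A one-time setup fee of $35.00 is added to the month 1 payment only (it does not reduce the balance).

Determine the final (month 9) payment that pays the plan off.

Month 1: opening $29,220.55; interest $613.63 → $29,834.18; payment $8,950.25 (+ $35.00 fee); balance $20,883.93
Month 2: opening $20,883.93; interest $438.56 → $21,322.49; payment $6,396.75; balance $14,925.74
Month 3: opening $14,925.74; interest $313.44 → $15,239.18; payment $4,571.75; balance $10,667.43
Month 4: opening $10,667.43; interest $224.02 → $10,891.45; payment $3,267.44; balance $7,624.01
Month 5: opening $7,624.01; interest $160.10 → $7,784.11; payment $2,335.23; balance $5,448.88
Month 6: opening $5,448.88; interest $114.43 → $5,563.31; payment $1,812.00; balance $3,751.31
Month 7: opening $3,751.31; interest $78.78 → $3,830.09; payment $1,812.00; balance $2,018.09
Month 8: opening $2,018.09; interest $42.38 → $2,060.47; payment $1,812.00; balance $248.47
Month 9: opening $248.47; interest $5.22 → $253.69; payment $253.69; balance $0.00

$253.69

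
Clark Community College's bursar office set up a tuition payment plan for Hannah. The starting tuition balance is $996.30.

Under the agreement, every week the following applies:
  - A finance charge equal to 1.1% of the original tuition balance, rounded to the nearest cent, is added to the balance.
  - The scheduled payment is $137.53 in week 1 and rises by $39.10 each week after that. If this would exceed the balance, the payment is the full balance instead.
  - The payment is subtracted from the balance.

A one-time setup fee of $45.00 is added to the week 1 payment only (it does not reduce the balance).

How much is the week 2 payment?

$176.63

Week 1: opening $996.30; interest $10.96 → $1,007.26; payment $137.53 (+ $45.00 fee); balance $869.73
Week 2: opening $869.73; interest $10.96 → $880.69; payment $176.63; balance $704.06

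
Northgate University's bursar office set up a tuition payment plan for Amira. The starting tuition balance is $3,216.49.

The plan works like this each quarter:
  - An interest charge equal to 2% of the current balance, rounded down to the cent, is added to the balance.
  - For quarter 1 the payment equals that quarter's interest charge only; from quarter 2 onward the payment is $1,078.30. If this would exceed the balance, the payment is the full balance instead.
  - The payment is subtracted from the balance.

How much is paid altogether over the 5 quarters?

Quarter 1: opening $3,216.49; interest $64.32 → $3,280.81; payment $64.32; balance $3,216.49
Quarter 2: opening $3,216.49; interest $64.32 → $3,280.81; payment $1,078.30; balance $2,202.51
Quarter 3: opening $2,202.51; interest $44.05 → $2,246.56; payment $1,078.30; balance $1,168.26
Quarter 4: opening $1,168.26; interest $23.36 → $1,191.62; payment $1,078.30; balance $113.32
Quarter 5: opening $113.32; interest $2.26 → $115.58; payment $115.58; balance $0.00
Total paid: $3,414.80

$3,414.80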